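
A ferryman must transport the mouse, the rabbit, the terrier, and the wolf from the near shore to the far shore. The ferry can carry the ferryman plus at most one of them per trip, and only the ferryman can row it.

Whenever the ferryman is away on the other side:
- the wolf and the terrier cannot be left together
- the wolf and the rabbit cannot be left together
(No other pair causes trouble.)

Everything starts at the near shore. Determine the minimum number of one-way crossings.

9

Counting alone: the ferryman can take at most 1 across per trip to the far shore, so moving all 4 needs at least 4 loaded trips out, with a return between consecutive ones — at least 7 crossings.
The safety rule pushes this higher. Following every safe sequence of crossings, the most of the 4 that can be at the far shore as the ferry arrives there on crossing 7 is 3 — never all 4.
So no plan with fewer than 9 crossings exists, and this one achieves 9:
1. Ferryman goes to the far shore with the wolf.  [the near shore: the mouse, the rabbit, the terrier | the far shore: the wolf]
2. Ferryman goes back to the near shore alone.  [the near shore: the mouse, the rabbit, the terrier | the far shore: the wolf]
3. Ferryman goes to the far shore with the mouse.  [the near shore: the rabbit, the terrier | the far shore: the mouse, the wolf]
4. Ferryman goes back to the near shore alone.  [the near shore: the rabbit, the terrier | the far shore: the mouse, the wolf]
5. Ferryman goes to the far shore with the rabbit.  [the near shore: the terrier | the far shore: the mouse, the rabbit, the wolf]
6. Ferryman goes back to the near shore with the wolf.  [the near shore: the terrier, the wolf | the far shore: the mouse, the rabbit]
7. Ferryman goes to the far shore with the terrier.  [the near shore: the wolf | the far shore: the mouse, the rabbit, the terrier]
8. Ferryman goes back to the near shore alone.  [the near shore: the wolf | the far shore: the mouse, the rabbit, the terrier]
9. Ferryman goes to the far shore with the wolf.  [the near shore: — | the far shore: the mouse, the rabbit, the terrier, the wolf]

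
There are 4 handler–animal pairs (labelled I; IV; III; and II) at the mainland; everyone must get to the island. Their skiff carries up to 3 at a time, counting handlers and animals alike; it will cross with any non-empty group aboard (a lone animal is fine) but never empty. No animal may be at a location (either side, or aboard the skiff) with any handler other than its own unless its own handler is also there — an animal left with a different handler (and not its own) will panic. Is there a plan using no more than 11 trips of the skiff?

Yes

Yes — this plan uses 9 crossings (≤ 11):
1. animal I and handler I cross → the island.
2. handler I crosses ← the mainland.
3. animal IV, handler I, and handler IV cross → the island.
4. animal I and handler I cross ← the mainland.
5. handler I, handler II, and handler III cross → the island.
6. animal IV crosses ← the mainland.
7. animal I and animal IV cross → the island.
8. animal I crosses ← the mainland.
9. animal I, animal II, and animal III cross → the island.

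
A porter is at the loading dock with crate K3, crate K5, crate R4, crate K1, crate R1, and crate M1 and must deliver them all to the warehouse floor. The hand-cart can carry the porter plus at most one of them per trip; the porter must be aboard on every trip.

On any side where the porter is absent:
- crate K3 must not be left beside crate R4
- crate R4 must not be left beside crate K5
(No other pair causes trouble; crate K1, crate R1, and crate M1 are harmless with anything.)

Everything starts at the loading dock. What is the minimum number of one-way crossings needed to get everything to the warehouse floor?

Counting alone: the porter can take at most 1 across per trip to the warehouse floor, so moving all 6 needs at least 6 loaded trips out, with a return between consecutive ones — at least 11 crossings.
The safety rule pushes this higher. Following every safe sequence of crossings, the most of the 6 that can be at the warehouse floor as the hand-cart arrives there on crossing 11 is 5 — never all 6.
So no plan with fewer than 13 crossings exists, and this one achieves 13:
1. Porter goes to the warehouse floor with crate R4.  [the loading dock: crate K1, crate K3, crate K5, crate M1, crate R1 | the warehouse floor: crate R4]
2. Porter goes back to the loading dock alone.  [the loading dock: crate K1, crate K3, crate K5, crate M1, crate R1 | the warehouse floor: crate R4]
3. Porter goes to the warehouse floor with crate K3.  [the loading dock: crate K1, crate K5, crate M1, crate R1 | the warehouse floor: crate K3, crate R4]
4. Porter goes back to the loading dock with crate R4.  [the loading dock: crate K1, crate K5, crate M1, crate R1, crate R4 | the warehouse floor: crate K3]
5. Porter goes to the warehouse floor with crate K5.  [the loading dock: crate K1, crate M1, crate R1, crate R4 | the warehouse floor: crate K3, crate K5]
6. Porter goes back to the loading dock alone.  [the loading dock: crate K1, crate M1, crate R1, crate R4 | the warehouse floor: crate K3, crate K5]
7. Porter goes to the warehouse floor with crate K1.  [the loading dock: crate M1, crate R1, crate R4 | the warehouse floor: crate K1, crate K3, crate K5]
8. Porter goes back to the loading dock alone.  [the loading dock: crate M1, crate R1, crate R4 | the warehouse floor: crate K1, crate K3, crate K5]
9. Porter goes to the warehouse floor with crate R1.  [the loading dock: crate M1, crate R4 | the warehouse floor: crate K1, crate K3, crate K5, crate R1]
10. Porter goes back to the loading dock alone.  [the loading dock: crate M1, crate R4 | the warehouse floor: crate K1, crate K3, crate K5, crate R1]
11. Porter goes to the warehouse floor with crate M1.  [the loading dock: crate R4 | the warehouse floor: crate K1, crate K3, crate K5, crate M1, crate R1]
12. Porter goes back to the loading dock alone.  [the loading dock: crate R4 | the warehouse floor: crate K1, crate K3, crate K5, crate M1, crate R1]
13. Porter goes to the warehouse floor with crate R4.  [the loading dock: — | the warehouse floor: crate K1, crate K3, crate K5, crate M1, crate R1, crate R4]

13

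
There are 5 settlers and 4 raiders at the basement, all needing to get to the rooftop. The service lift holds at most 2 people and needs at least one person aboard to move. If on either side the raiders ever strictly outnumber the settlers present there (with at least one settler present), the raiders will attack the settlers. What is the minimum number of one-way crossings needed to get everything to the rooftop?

15

Counting alone: each trip to the rooftop takes at most 2 across and each return brings at least 1 back, so after t trips out (and t−1 returns) at most 2t − (t−1) of the 9 are across; that first reaches 9 at t = 8, so at least 15 crossings are needed.
The plan below uses exactly 15 crossings, so it is optimal:
1. 2 raiders → the rooftop.  (the basement: 5S 2R; the rooftop: 0S 2R)
2. 1 raider ← the basement.  (the basement: 5S 3R; the rooftop: 0S 1R)
3. 2 raiders → the rooftop.  (the basement: 5S 1R; the rooftop: 0S 3R)
4. 1 raider ← the basement.  (the basement: 5S 2R; the rooftop: 0S 2R)
5. 2 settlers → the rooftop.  (the basement: 3S 2R; the rooftop: 2S 2R)
6. 1 raider ← the basement.  (the basement: 3S 3R; the rooftop: 2S 1R)
7. 1 settler and 1 raider → the rooftop.  (the basement: 2S 2R; the rooftop: 3S 2R)
8. 1 settler ← the basement.  (the basement: 3S 2R; the rooftop: 2S 2R)
9. 1 settler and 1 raider → the rooftop.  (the basement: 2S 1R; the rooftop: 3S 3R)
10. 1 raider ← the basement.  (the basement: 2S 2R; the rooftop: 3S 2R)
11. 1 settler and 1 raider → the rooftop.  (the basement: 1S 1R; the rooftop: 4S 3R)
12. 1 settler ← the basement.  (the basement: 2S 1R; the rooftop: 3S 3R)
13. 1 settler and 1 raider → the rooftop.  (the basement: 1S 0R; the rooftop: 4S 4R)
14. 1 raider ← the basement.  (the basement: 1S 1R; the rooftop: 4S 3R)
15. 1 settler and 1 raider → the rooftop.  (the basement: 0S 0R; the rooftop: 5S 4R)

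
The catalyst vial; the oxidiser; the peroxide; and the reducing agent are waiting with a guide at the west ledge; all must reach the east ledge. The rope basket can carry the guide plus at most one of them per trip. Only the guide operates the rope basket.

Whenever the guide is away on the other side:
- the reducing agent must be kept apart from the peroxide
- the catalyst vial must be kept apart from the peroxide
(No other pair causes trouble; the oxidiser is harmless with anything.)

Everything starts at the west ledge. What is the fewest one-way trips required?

9

Counting alone: the guide can take at most 1 across per trip to the east ledge, so moving all 4 needs at least 4 loaded trips out, with a return between consecutive ones — at least 7 crossings.
The safety rule pushes this higher. Following every safe sequence of crossings, the most of the 4 that can be at the east ledge as the rope basket arrives there on crossing 7 is 3 — never all 4.
So no plan with fewer than 9 crossings exists, and this one achieves 9:
1. Guide goes to the east ledge with the peroxide.  [the west ledge: the catalyst vial, the oxidiser, the reducing agent | the east ledge: the peroxide]
2. Guide goes back to the west ledge alone.  [the west ledge: the catalyst vial, the oxidiser, the reducing agent | the east ledge: the peroxide]
3. Guide goes to the east ledge with the catalyst vial.  [the west ledge: the oxidiser, the reducing agent | the east ledge: the catalyst vial, the peroxide]
4. Guide goes back to the west ledge with the peroxide.  [the west ledge: the oxidiser, the peroxide, the reducing agent | the east ledge: the catalyst vial]
5. Guide goes to the east ledge with the reducing agent.  [the west ledge: the oxidiser, the peroxide | the east ledge: the catalyst vial, the reducing agent]
6. Guide goes back to the west ledge alone.  [the west ledge: the oxidiser, the peroxide | the east ledge: the catalyst vial, the reducing agent]
7. Guide goes to the east ledge with the oxidiser.  [the west ledge: the peroxide | the east ledge: the catalyst vial, the oxidiser, the reducing agent]
8. Guide goes back to the west ledge alone.  [the west ledge: the peroxide | the east ledge: the catalyst vial, the oxidiser, the reducing agent]
9. Guide goes to the east ledge with the peroxide.  [the west ledge: — | the east ledge: the catalyst vial, the oxidiser, the peroxide, the reducing agent]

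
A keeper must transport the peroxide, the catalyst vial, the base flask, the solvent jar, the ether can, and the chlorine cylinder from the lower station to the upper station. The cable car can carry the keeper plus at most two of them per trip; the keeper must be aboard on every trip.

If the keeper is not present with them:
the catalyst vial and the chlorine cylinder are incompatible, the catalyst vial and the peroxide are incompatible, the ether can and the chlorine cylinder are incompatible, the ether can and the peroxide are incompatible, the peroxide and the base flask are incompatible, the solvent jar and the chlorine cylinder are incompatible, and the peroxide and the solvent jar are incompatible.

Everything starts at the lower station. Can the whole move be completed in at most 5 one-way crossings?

Counting alone: the keeper can take at most 2 across per trip to the upper station, so moving all 6 needs at least 3 loaded trips out, with a return between consecutive ones — at least 5 crossings.
The safety rule pushes this higher. Following every safe sequence of crossings, the most of the 6 that can be at the upper station as the cable car arrives there on crossing 5 is 4 — never all 6.
So the move cannot be finished within 5 crossings. (The shortest complete plan takes 7:)
1. Keeper goes to the upper station with the chlorine cylinder and the peroxide.  [the lower station: the base flask, the catalyst vial, the ether can, the solvent jar | the upper station: the chlorine cylinder, the peroxide]
2. Keeper goes back to the lower station alone.  [the lower station: the base flask, the catalyst vial, the ether can, the solvent jar | the upper station: the chlorine cylinder, the peroxide]
3. Keeper goes to the upper station with the base flask and the catalyst vial.  [the lower station: the ether can, the solvent jar | the upper station: the base flask, the catalyst vial, the chlorine cylinder, the peroxide]
4. Keeper goes back to the lower station with the chlorine cylinder and the peroxide.  [the lower station: the chlorine cylinder, the ether can, the peroxide, the solvent jar | the upper station: the base flask, the catalyst vial]
5. Keeper goes to the upper station with the ether can and the solvent jar.  [the lower station: the chlorine cylinder, the peroxide | the upper station: the base flask, the catalyst vial, the ether can, the solvent jar]
6. Keeper goes back to the lower station alone.  [the lower station: the chlorine cylinder, the peroxide | the upper station: the base flask, the catalyst vial, the ether can, the solvent jar]
7. Keeper goes to the upper station with the chlorine cylinder and the peroxide.  [the lower station: — | the upper station: the base flask, the catalyst vial, the chlorine cylinder, the ether can, the peroxide, the solvent jar]

No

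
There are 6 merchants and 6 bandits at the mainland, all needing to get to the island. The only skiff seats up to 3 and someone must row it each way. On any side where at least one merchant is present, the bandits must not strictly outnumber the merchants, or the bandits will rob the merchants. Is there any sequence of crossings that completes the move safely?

No

Following every safe sequence of crossings from the start, the most of the 12 that can be at the island as the skiff arrives there on crossings 1, 3, 5 is 3, 5, 6 respectively; the best ever achieved is 6 of 12.
From crossing 7 on, no configuration arises that was not already reachable earlier: only 17 distinct safe configurations (who is on which side, and where the skiff is) can ever be reached, none of them has everyone across, and every continuation just revisits them. They are: 0 merchants + 0 bandits across (skiff back at the start); 0 merchants + 1 bandit across (skiff there); 0 merchants + 1 bandit across (skiff back at the start); 0 merchants + 2 bandits across (skiff there); 0 merchants + 2 bandits across (skiff back at the start); 0 merchants + 3 bandits across (skiff there); 0 merchants + 3 bandits across (skiff back at the start); 0 merchants + 4 bandits across (skiff there); 0 merchants + 4 bandits across (skiff back at the start); 0 merchants + 5 bandits across (skiff there); 0 merchants + 5 bandits across (skiff back at the start); 0 merchants + 6 bandits across (skiff there); 1 merchant + 1 bandit across (skiff there); 1 merchant + 1 bandit across (skiff back at the start); 2 merchants + 2 bandits across (skiff there); 2 merchants + 2 bandits across (skiff back at the start); 3 merchants + 3 bandits across (skiff there). So no valid plan exists.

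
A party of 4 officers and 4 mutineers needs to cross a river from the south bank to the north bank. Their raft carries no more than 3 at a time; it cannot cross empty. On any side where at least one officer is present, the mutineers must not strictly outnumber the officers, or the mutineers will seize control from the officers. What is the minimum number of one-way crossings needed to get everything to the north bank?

9

Counting alone: each trip to the north bank takes at most 3 across and each return brings at least 1 back, so after t trips out (and t−1 returns) at most 3t − (t−1) of the 8 are across; that first reaches 8 at t = 4, so at least 7 crossings are needed.
The safety rule pushes this higher. Following every safe sequence of crossings, the most of the 8 that can be at the north bank as the raft arrives there on crossing 7 is 7 — never all 8.
So no plan with fewer than 9 crossings exists, and this one achieves 9:
1. 2 mutineers → the north bank.  (the south bank: 4O 2M; the north bank: 0O 2M)
2. 1 mutineer ← the south bank.  (the south bank: 4O 3M; the north bank: 0O 1M)
3. 3 mutineers → the north bank.  (the south bank: 4O 0M; the north bank: 0O 4M)
4. 1 mutineer ← the south bank.  (the south bank: 4O 1M; the north bank: 0O 3M)
5. 3 officers → the north bank.  (the south bank: 1O 1M; the north bank: 3O 3M)
6. 1 officer and 1 mutineer ← the south bank.  (the south bank: 2O 2M; the north bank: 2O 2M)
7. 2 officers → the north bank.  (the south bank: 0O 2M; the north bank: 4O 2M)
8. 1 mutineer ← the south bank.  (the south bank: 0O 3M; the north bank: 4O 1M)
9. 3 mutineers → the north bank.  (the south bank: 0O 0M; the north bank: 4O 4M)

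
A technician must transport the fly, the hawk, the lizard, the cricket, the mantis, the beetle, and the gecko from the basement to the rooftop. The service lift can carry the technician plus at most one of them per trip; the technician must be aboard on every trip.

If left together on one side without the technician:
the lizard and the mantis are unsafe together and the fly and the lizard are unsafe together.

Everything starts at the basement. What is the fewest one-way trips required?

Counting alone: the technician can take at most 1 across per trip to the rooftop, so moving all 7 needs at least 7 loaded trips out, with a return between consecutive ones — at least 13 crossings.
The safety rule pushes this higher. Following every safe sequence of crossings, the most of the 7 that can be at the rooftop as the service lift arrives there on crossing 13 is 6 — never all 7.
So no plan with fewer than 15 crossings exists, and this one achieves 15:
1. Technician goes to the rooftop with the lizard.
2. Technician goes back to the basement alone.
3. Technician goes to the rooftop with the fly.
4. Technician goes back to the basement with the lizard.
5. Technician goes to the rooftop with the mantis.
6. Technician goes back to the basement alone.
7. Technician goes to the rooftop with the hawk.
8. Technician goes back to the basement alone.
9. Technician goes to the rooftop with the cricket.
10. Technician goes back to the basement alone.
11. Technician goes to the rooftop with the beetle.
12. Technician goes back to the basement alone.
13. Technician goes to the rooftop with the gecko.
14. Technician goes back to the basement alone.
15. Technician goes to the rooftop with the lizard.

15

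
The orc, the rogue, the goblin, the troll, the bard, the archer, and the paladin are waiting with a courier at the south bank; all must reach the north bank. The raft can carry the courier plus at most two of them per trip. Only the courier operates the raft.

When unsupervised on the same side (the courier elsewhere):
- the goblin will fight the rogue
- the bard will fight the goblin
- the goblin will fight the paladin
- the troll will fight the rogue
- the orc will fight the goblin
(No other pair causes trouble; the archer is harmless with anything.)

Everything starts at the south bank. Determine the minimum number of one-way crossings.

9

Counting alone: the courier can take at most 2 across per trip to the north bank, so moving all 7 needs at least 4 loaded trips out, with a return between consecutive ones — at least 7 crossings.
The safety rule pushes this higher. Following every safe sequence of crossings, the most of the 7 that can be at the north bank as the raft arrives there on crossing 7 is 6 — never all 7.
So no plan with fewer than 9 crossings exists, and this one achieves 9:
1. Courier goes to the north bank with the goblin and the rogue.
2. Courier goes back to the south bank with the rogue.
3. Courier goes to the north bank with the orc and the rogue.
4. Courier goes back to the south bank with the goblin.
5. Courier goes to the north bank with the bard and the goblin.
6. Courier goes back to the south bank with the goblin.
7. Courier goes to the north bank with the archer and the paladin.
8. Courier goes back to the south bank alone.
9. Courier goes to the north bank with the goblin and the troll.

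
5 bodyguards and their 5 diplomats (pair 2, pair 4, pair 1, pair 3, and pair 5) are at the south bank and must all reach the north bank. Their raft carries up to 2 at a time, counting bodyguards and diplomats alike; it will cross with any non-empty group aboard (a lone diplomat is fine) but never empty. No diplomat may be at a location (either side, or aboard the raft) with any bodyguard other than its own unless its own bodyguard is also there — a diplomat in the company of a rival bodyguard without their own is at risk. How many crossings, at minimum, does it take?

Following every safe sequence of crossings from the start, the most of the 10 that can be at the north bank as the raft arrives there on crossings 1, 3, 5, 7 is 2, 3, 4, 5 respectively; the best ever achieved is 5 of 10.
From crossing 9 on, no configuration arises that was not already reachable earlier: only 82 distinct safe configurations (who is on which side, and where the raft is) can ever be reached, none of them has everyone across, and every continuation just revisits them. So no valid plan exists.

impossible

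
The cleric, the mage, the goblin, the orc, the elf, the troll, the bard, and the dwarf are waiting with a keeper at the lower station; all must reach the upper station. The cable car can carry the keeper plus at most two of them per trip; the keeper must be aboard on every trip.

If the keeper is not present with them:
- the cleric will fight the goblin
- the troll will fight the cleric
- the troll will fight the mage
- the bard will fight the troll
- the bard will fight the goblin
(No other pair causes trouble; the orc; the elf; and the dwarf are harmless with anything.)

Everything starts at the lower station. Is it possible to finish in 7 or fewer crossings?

Counting alone: the keeper can take at most 2 across per trip to the upper station, so moving all 8 needs at least 4 loaded trips out, with a return between consecutive ones — at least 7 crossings.
The safety rule pushes this higher. Following every safe sequence of crossings, the most of the 8 that can be at the upper station as the cable car arrives there on crossing 7 is 7 — never all 8.
So the move cannot be finished within 7 crossings. (The shortest complete plan takes 9:)
1. Keeper goes to the upper station with the goblin and the troll.  [the lower station: the bard, the cleric, the dwarf, the elf, the mage, the orc | the upper station: the goblin, the troll]
2. Keeper goes back to the lower station alone.  [the lower station: the bard, the cleric, the dwarf, the elf, the mage, the orc | the upper station: the goblin, the troll]
3. Keeper goes to the upper station with the cleric and the mage.  [the lower station: the bard, the dwarf, the elf, the orc | the upper station: the cleric, the goblin, the mage, the troll]
4. Keeper goes back to the lower station with the goblin and the troll.  [the lower station: the bard, the dwarf, the elf, the goblin, the orc, the troll | the upper station: the cleric, the mage]
5. Keeper goes to the upper station with the bard and the orc.  [the lower station: the dwarf, the elf, the goblin, the troll | the upper station: the bard, the cleric, the mage, the orc]
6. Keeper goes back to the lower station alone.  [the lower station: the dwarf, the elf, the goblin, the troll | the upper station: the bard, the cleric, the mage, the orc]
7. Keeper goes to the upper station with the dwarf and the elf.  [the lower station: the goblin, the troll | the upper station: the bard, the cleric, the dwarf, the elf, the mage, the orc]
8. Keeper goes back to the lower station alone.  [the lower station: the goblin, the troll | the upper station: the bard, the cleric, the dwarf, the elf, the mage, the orc]
9. Keeper goes to the upper station with the goblin and the troll.  [the lower station: — | the upper station: the bard, the cleric, the dwarf, the elf, the goblin, the mage, the orc, the troll]

No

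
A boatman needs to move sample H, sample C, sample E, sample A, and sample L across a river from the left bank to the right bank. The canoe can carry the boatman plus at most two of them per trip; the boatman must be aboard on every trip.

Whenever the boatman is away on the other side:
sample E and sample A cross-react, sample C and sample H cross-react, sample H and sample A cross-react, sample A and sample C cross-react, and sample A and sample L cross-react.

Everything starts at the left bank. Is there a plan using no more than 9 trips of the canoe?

Yes

Yes — this plan uses 7 crossings (≤ 9):
1. Boatman goes to the right bank with sample A and sample H.
2. Boatman goes back to the left bank with sample H.
3. Boatman goes to the right bank with sample E and sample H.
4. Boatman goes back to the left bank with sample A.
5. Boatman goes to the right bank with sample C and sample L.
6. Boatman goes back to the left bank with sample H.
7. Boatman goes to the right bank with sample A and sample H.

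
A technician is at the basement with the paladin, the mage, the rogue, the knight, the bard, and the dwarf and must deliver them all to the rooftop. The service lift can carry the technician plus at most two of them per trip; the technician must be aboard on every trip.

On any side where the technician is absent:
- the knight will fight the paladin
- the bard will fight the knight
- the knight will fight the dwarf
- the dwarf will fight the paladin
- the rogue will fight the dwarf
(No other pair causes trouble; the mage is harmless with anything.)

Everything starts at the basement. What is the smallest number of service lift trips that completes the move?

9

Counting alone: the technician can take at most 2 across per trip to the rooftop, so moving all 6 needs at least 3 loaded trips out, with a return between consecutive ones — at least 5 crossings.
The safety rule pushes this higher. Following every safe sequence of crossings, the most of the 6 that can be at the rooftop as the service lift arrives there on crossings 5, 7 is 4, 5 respectively — never all 6.
So no plan with fewer than 9 crossings exists, and this one achieves 9:
1. Technician goes to the rooftop with the dwarf and the knight.  [the basement: the bard, the mage, the paladin, the rogue | the rooftop: the dwarf, the knight]
2. Technician goes back to the basement with the knight.  [the basement: the bard, the knight, the mage, the paladin, the rogue | the rooftop: the dwarf]
3. Technician goes to the rooftop with the bard and the paladin.  [the basement: the knight, the mage, the rogue | the rooftop: the bard, the dwarf, the paladin]
4. Technician goes back to the basement with the paladin.  [the basement: the knight, the mage, the paladin, the rogue | the rooftop: the bard, the dwarf]
5. Technician goes to the rooftop with the mage and the paladin.  [the basement: the knight, the rogue | the rooftop: the bard, the dwarf, the mage, the paladin]
6. Technician goes back to the basement with the paladin.  [the basement: the knight, the paladin, the rogue | the rooftop: the bard, the dwarf, the mage]
7. Technician goes to the rooftop with the paladin and the rogue.  [the basement: the knight | the rooftop: the bard, the dwarf, the mage, the paladin, the rogue]
8. Technician goes back to the basement with the dwarf.  [the basement: the dwarf, the knight | the rooftop: the bard, the mage, the paladin, the rogue]
9. Technician goes to the rooftop with the dwarf and the knight.  [the basement: — | the rooftop: the bard, the dwarf, the knight, the mage, the paladin, the rogue]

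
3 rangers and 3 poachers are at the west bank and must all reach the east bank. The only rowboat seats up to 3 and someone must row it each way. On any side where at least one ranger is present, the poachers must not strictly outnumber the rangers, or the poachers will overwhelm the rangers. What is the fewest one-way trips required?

5

Counting alone: each trip to the east bank takes at most 3 across and each return brings at least 1 back, so after t trips out (and t−1 returns) at most 3t − (t−1) of the 6 are across; that first reaches 6 at t = 3, so at least 5 crossings are needed.
The plan below uses exactly 5 crossings, so it is optimal:
1. 2 poachers → the east bank.  (the west bank: 3R 1P; the east bank: 0R 2P)
2. 1 poacher ← the west bank.  (the west bank: 3R 2P; the east bank: 0R 1P)
3. 3 rangers → the east bank.  (the west bank: 0R 2P; the east bank: 3R 1P)
4. 1 poacher ← the west bank.  (the west bank: 0R 3P; the east bank: 3R 0P)
5. 3 poachers → the east bank.  (the west bank: 0R 0P; the east bank: 3R 3P)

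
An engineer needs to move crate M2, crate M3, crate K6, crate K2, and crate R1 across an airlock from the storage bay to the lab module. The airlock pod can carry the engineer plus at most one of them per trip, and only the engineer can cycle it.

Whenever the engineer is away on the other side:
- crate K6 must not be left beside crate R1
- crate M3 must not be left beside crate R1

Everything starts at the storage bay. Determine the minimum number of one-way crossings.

Counting alone: the engineer can take at most 1 across per trip to the lab module, so moving all 5 needs at least 5 loaded trips out, with a return between consecutive ones — at least 9 crossings.
The safety rule pushes this higher. Following every safe sequence of crossings, the most of the 5 that can be at the lab module as the airlock pod arrives there on crossing 9 is 4 — never all 5.
So no plan with fewer than 11 crossings exists, and this one achieves 11:
1. Engineer goes to the lab module with crate R1.  [the storage bay: crate K2, crate K6, crate M2, crate M3 | the lab module: crate R1]
2. Engineer goes back to the storage bay alone.  [the storage bay: crate K2, crate K6, crate M2, crate M3 | the lab module: crate R1]
3. Engineer goes to the lab module with crate M2.  [the storage bay: crate K2, crate K6, crate M3 | the lab module: crate M2, crate R1]
4. Engineer goes back to the storage bay alone.  [the storage bay: crate K2, crate K6, crate M3 | the lab module: crate M2, crate R1]
5. Engineer goes to the lab module with crate M3.  [the storage bay: crate K2, crate K6 | the lab module: crate M2, crate M3, crate R1]
6. Engineer goes back to the storage bay with crate R1.  [the storage bay: crate K2, crate K6, crate R1 | the lab module: crate M2, crate M3]
7. Engineer goes to the lab module with crate K6.  [the storage bay: crate K2, crate R1 | the lab module: crate K6, crate M2, crate M3]
8. Engineer goes back to the storage bay alone.  [the storage bay: crate K2, crate R1 | the lab module: crate K6, crate M2, crate M3]
9. Engineer goes to the lab module with crate K2.  [the storage bay: crate R1 | the lab module: crate K2, crate K6, crate M2, crate M3]
10. Engineer goes back to the storage bay alone.  [the storage bay: crate R1 | the lab module: crate K2, crate K6, crate M2, crate M3]
11. Engineer goes to the lab module with crate R1.  [the storage bay: — | the lab module: crate K2, crate K6, crate M2, crate M3, crate R1]

11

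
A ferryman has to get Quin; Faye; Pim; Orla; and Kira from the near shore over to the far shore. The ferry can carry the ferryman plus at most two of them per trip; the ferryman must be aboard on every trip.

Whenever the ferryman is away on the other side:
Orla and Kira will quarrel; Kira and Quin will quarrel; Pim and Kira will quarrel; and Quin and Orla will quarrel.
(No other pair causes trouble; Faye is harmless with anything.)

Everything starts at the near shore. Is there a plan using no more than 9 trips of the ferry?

Yes — this plan uses 7 crossings (≤ 9):
1. Ferryman goes to the far shore with Kira and Quin.
2. Ferryman goes back to the near shore with Quin.
3. Ferryman goes to the far shore with Faye and Quin.
4. Ferryman goes back to the near shore with Quin.
5. Ferryman goes to the far shore with Pim and Quin.
6. Ferryman goes back to the near shore with Kira.
7. Ferryman goes to the far shore with Kira and Orla.

Yes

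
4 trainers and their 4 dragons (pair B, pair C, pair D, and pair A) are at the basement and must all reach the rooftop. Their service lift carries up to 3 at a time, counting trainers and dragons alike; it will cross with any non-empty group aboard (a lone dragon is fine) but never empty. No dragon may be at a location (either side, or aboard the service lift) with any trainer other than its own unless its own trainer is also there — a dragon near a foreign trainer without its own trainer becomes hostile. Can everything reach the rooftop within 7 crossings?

No

Counting alone: each trip to the rooftop takes at most 3 across and each return brings at least 1 back, so after t trips out (and t−1 returns) at most 3t − (t−1) of the 8 are across; that first reaches 8 at t = 4, so at least 7 crossings are needed.
The safety rule pushes this higher. Following every safe sequence of crossings, the most of the 8 that can be at the rooftop as the service lift arrives there on crossing 7 is 7 — never all 8.
So the move cannot be finished within 7 crossings. (The shortest complete plan takes 9:)
1. dragon B and trainer B cross → the rooftop.
2. trainer B crosses ← the basement.
3. dragon C, trainer B, and trainer C cross → the rooftop.
4. dragon B and trainer B cross ← the basement.
5. trainer A, trainer B, and trainer D cross → the rooftop.
6. dragon C crosses ← the basement.
7. dragon B and dragon C cross → the rooftop.
8. dragon B crosses ← the basement.
9. dragon A, dragon B, and dragon D cross → the rooftop.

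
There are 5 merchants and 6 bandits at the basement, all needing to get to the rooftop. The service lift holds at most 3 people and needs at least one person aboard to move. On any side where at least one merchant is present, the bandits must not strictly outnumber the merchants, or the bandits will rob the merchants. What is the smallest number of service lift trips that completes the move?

impossible

The bandits already outnumber the merchants at the basement before anyone moves, so the starting position itself is disallowed.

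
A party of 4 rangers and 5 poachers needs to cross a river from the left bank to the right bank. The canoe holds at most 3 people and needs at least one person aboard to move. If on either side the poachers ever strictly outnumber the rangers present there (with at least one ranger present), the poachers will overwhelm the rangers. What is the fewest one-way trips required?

The poachers already outnumber the rangers at the left bank before anyone moves, so the starting position itself is disallowed.

impossible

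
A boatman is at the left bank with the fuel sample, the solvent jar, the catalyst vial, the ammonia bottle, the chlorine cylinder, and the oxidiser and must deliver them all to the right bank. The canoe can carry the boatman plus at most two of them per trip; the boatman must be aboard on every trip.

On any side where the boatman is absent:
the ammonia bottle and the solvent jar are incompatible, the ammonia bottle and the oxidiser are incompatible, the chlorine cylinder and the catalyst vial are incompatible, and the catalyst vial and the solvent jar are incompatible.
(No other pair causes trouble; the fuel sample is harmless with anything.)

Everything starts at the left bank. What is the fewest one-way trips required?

7

Counting alone: the boatman can take at most 2 across per trip to the right bank, so moving all 6 needs at least 3 loaded trips out, with a return between consecutive ones — at least 5 crossings.
The safety rule pushes this higher. Following every safe sequence of crossings, the most of the 6 that can be at the right bank as the canoe arrives there on crossing 5 is 5 — never all 6.
So no plan with fewer than 7 crossings exists, and this one achieves 7:
1. Boatman goes to the right bank with the ammonia bottle and the catalyst vial.  [the left bank: the chlorine cylinder, the fuel sample, the oxidiser, the solvent jar | the right bank: the ammonia bottle, the catalyst vial]
2. Boatman goes back to the left bank alone.  [the left bank: the chlorine cylinder, the fuel sample, the oxidiser, the solvent jar | the right bank: the ammonia bottle, the catalyst vial]
3. Boatman goes to the right bank with the fuel sample and the solvent jar.  [the left bank: the chlorine cylinder, the oxidiser | the right bank: the ammonia bottle, the catalyst vial, the fuel sample, the solvent jar]
4. Boatman goes back to the left bank with the ammonia bottle and the catalyst vial.  [the left bank: the ammonia bottle, the catalyst vial, the chlorine cylinder, the oxidiser | the right bank: the fuel sample, the solvent jar]
5. Boatman goes to the right bank with the chlorine cylinder and the oxidiser.  [the left bank: the ammonia bottle, the catalyst vial | the right bank: the chlorine cylinder, the fuel sample, the oxidiser, the solvent jar]
6. Boatman goes back to the left bank alone.  [the left bank: the ammonia bottle, the catalyst vial | the right bank: the chlorine cylinder, the fuel sample, the oxidiser, the solvent jar]
7. Boatman goes to the right bank with the ammonia bottle and the catalyst vial.  [the left bank: — | the right bank: the ammonia bottle, the catalyst vial, the chlorine cylinder, the fuel sample, the oxidiser, the solvent jar]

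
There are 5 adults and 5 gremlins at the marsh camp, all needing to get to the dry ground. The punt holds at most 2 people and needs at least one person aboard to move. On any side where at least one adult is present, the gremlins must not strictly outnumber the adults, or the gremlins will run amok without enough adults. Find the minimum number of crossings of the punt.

Following every safe sequence of crossings from the start, the most of the 10 that can be at the dry ground as the punt arrives there on crossings 1, 3, 5, 7 is 2, 3, 4, 5 respectively; the best ever achieved is 5 of 10.
From crossing 9 on, no configuration arises that was not already reachable earlier: only 13 distinct safe configurations (who is on which side, and where the punt is) can ever be reached, none of them has everyone across, and every continuation just revisits them. They are: 0 adults + 0 gremlins across (punt back at the start); 0 adults + 1 gremlin across (punt there); 0 adults + 1 gremlin across (punt back at the start); 0 adults + 2 gremlins across (punt there); 0 adults + 2 gremlins across (punt back at the start); 0 adults + 3 gremlins across (punt there); 0 adults + 3 gremlins across (punt back at the start); 0 adults + 4 gremlins across (punt there); 0 adults + 4 gremlins across (punt back at the start); 0 adults + 5 gremlins across (punt there); 1 adult + 1 gremlin across (punt there); 1 adult + 1 gremlin across (punt back at the start); 2 adults + 2 gremlins across (punt there). So no valid plan exists.

impossible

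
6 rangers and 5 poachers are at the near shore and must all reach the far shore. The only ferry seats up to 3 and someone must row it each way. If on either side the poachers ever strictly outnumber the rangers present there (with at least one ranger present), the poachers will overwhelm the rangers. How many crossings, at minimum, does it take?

Counting alone: each trip to the far shore takes at most 3 across and each return brings at least 1 back, so after t trips out (and t−1 returns) at most 3t − (t−1) of the 11 are across; that first reaches 11 at t = 5, so at least 9 crossings are needed.
The plan below uses exactly 9 crossings, so it is optimal:
1. 3 poachers → the far shore.  (the near shore: 6R 2P; the far shore: 0R 3P)
2. 1 poacher ← the near shore.  (the near shore: 6R 3P; the far shore: 0R 2P)
3. 3 rangers → the far shore.  (the near shore: 3R 3P; the far shore: 3R 2P)
4. 1 ranger ← the near shore.  (the near shore: 4R 3P; the far shore: 2R 2P)
5. 2 rangers and 1 poacher → the far shore.  (the near shore: 2R 2P; the far shore: 4R 3P)
6. 1 ranger ← the near shore.  (the near shore: 3R 2P; the far shore: 3R 3P)
7. 2 rangers and 1 poacher → the far shore.  (the near shore: 1R 1P; the far shore: 5R 4P)
8. 1 ranger ← the near shore.  (the near shore: 2R 1P; the far shore: 4R 4P)
9. 2 rangers and 1 poacher → the far shore.  (the near shore: 0R 0P; the far shore: 6R 5P)

9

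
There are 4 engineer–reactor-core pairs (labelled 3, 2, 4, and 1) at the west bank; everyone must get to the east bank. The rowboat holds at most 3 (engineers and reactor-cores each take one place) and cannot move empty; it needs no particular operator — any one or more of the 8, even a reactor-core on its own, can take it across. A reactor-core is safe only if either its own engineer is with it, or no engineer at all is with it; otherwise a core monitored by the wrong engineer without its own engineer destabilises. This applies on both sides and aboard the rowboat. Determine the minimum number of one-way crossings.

9

Counting alone: each trip to the east bank takes at most 3 across and each return brings at least 1 back, so after t trips out (and t−1 returns) at most 3t − (t−1) of the 8 are across; that first reaches 8 at t = 4, so at least 7 crossings are needed.
The safety rule pushes this higher. Following every safe sequence of crossings, the most of the 8 that can be at the east bank as the rowboat arrives there on crossing 7 is 7 — never all 8.
So no plan with fewer than 9 crossings exists, and this one achieves 9:
1. engineer 3 and reactor-core 3 cross → the east bank.
2. engineer 3 crosses ← the west bank.
3. engineer 2, engineer 3, and reactor-core 2 cross → the east bank.
4. engineer 3 and reactor-core 3 cross ← the west bank.
5. engineer 1, engineer 3, and engineer 4 cross → the east bank.
6. reactor-core 2 crosses ← the west bank.
7. reactor-core 2 and reactor-core 3 cross → the east bank.
8. reactor-core 3 crosses ← the west bank.
9. reactor-core 1, reactor-core 3, and reactor-core 4 cross → the east bank.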